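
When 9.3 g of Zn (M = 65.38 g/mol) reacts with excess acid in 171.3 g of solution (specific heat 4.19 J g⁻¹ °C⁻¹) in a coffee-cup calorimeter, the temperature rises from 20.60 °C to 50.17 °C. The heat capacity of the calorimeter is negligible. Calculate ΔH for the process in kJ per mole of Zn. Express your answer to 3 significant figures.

ΔH = -149 kJ/mol

|ΔT| = |50.17 − 20.60| = 29.57 °C
|q_surr| = (171.3 × 4.19) × 29.57 = 717.747 × 29.57 = 21220 J
n(Zn) = 9.3 / 65.38 = 0.1422 mol
Temperature rose, so q_rxn = −|q_surr| = -21.22 kJ
ΔH = q_rxn / n = -149.2 kJ/mol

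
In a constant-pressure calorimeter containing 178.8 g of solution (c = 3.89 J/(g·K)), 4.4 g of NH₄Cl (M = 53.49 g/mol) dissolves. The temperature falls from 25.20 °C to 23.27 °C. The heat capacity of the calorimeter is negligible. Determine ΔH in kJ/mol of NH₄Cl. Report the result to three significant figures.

|ΔT| = |23.27 − 25.20| = 1.93 °C
|q_surr| = (178.8 × 3.89) × 1.93 = 695.532 × 1.93 = 1342 J
n(NH₄Cl) = 4.4 / 53.49 = 0.08226 mol
Temperature fell, so q_rxn = +|q_surr| = 1.342 kJ
ΔH = q_rxn / n = 16.31 kJ/mol

ΔH = 16.3 kJ/mol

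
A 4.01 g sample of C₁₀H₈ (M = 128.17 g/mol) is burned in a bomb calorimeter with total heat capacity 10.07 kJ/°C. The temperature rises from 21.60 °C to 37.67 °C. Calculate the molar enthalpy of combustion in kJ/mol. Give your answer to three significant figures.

ΔH = -5170 kJ/mol

ΔT = 37.67 − 21.60 = 16.07 °C
q_cal = C_cal × ΔT = 10.07 × 16.07 = 161.8249 kJ
n = 4.01 / 128.17 = 0.03129 mol
q_rxn = −q_cal = -161.8249 kJ
ΔH = -161.8249 / 0.03129 = -5172 kJ/mol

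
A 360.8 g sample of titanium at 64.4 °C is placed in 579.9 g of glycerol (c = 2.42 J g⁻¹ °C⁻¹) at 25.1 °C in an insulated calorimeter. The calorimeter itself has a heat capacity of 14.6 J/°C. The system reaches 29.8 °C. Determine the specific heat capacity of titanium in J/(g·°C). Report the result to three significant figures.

c = 0.534 J/(g·°C)

q_gained = (579.9 × 2.42 + 14.6) × (29.8 − 25.1) = 6664 J
q_lost = 360.8 × c × (64.4 − 29.8) = 12483.68 c
Set equal: c = 6664 / 12483.68 = 0.534 J/(g·°C)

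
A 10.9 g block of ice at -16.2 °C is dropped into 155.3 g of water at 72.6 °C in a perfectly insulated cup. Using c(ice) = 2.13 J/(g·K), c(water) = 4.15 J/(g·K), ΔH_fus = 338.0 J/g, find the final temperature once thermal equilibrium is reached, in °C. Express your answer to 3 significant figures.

Heat to bring ice to 0 °C and melt it: q₁ = 10.9×2.13×16.2 + 10.9×338.0 = 4060.3 J
Heat the water can supply cooling to 0 °C: 155.3×4.15×72.6 = 46790.3 J > q₁, so all ice melts.
Energy balance: 155.3×4.15×(72.6 − T) = 4060.3 + 10.9×4.15×(T − 0)
644.495(72.6 − T) = 4060.3 + 45.235 T
46790.3 − 4060.3 = 689.730 T
T = 42730.0 / 689.730 = 61.95 °C

T_f = 62.0 °C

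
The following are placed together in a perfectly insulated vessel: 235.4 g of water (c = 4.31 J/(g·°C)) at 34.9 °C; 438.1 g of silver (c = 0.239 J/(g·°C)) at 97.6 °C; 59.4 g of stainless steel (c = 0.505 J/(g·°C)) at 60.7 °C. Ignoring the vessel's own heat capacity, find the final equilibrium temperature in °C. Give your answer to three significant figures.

T_f = 41.3 °C

Σ mᵢcᵢ(T − Tᵢ) = 0  ⇒  T = Σ mᵢcᵢTᵢ / Σ mᵢcᵢ
Σ mᵢcᵢ = 235.4×4.31 + 438.1×0.239 + 59.4×0.505 = 1149.2769
Σ mᵢcᵢTᵢ = 1014.574×34.9 + 104.7059×97.6 + 29.997×60.7 = 47449
T = 47449 / 1149.2769 = 41.29 °C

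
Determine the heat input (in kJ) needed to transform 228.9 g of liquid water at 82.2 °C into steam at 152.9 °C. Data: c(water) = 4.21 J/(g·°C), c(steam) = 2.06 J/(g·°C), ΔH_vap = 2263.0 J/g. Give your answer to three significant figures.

q1 (heat water 82.2→100.0 °C): 228.9 × 4.21 × 17.8 = 17153 J
q2 (vaporize at 100 °C): 228.9 × 2263.0 = 518001 J
q3 (heat steam 100.0→152.9 °C): 228.9 × 2.06 × 52.9 = 24944 J
Total: 17153 + 518001 + 24944 = 560098 J = 560 kJ

q = 560 kJ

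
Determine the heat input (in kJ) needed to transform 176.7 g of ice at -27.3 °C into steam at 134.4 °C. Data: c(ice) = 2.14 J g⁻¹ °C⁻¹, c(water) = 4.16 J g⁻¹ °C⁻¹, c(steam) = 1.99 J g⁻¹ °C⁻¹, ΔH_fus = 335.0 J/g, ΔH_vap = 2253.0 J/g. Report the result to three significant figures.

q1 (heat ice -27.3→0.0 °C): 176.7 × 2.14 × 27.3 = 10323 J
q2 (melt at 0 °C): 176.7 × 335.0 = 59195 J
q3 (heat water 0.0→100.0 °C): 176.7 × 4.16 × 100.0 = 73507 J
q4 (vaporize at 100 °C): 176.7 × 2253.0 = 398105 J
q5 (heat steam 100.0→134.4 °C): 176.7 × 1.99 × 34.4 = 12096 J
Total: 10323 + 59195 + 73507 + 398105 + 12096 = 553226 J = 553 kJ

q = 553 kJ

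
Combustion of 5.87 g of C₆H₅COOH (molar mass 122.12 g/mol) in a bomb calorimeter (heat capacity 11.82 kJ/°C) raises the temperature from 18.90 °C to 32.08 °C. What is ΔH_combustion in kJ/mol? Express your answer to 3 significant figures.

ΔH = -3240 kJ/mol

ΔT = 32.08 − 18.90 = 13.18 °C
q_cal = C_cal × ΔT = 11.82 × 13.18 = 155.7876 kJ
n = 5.87 / 122.12 = 0.04807 mol
q_rxn = −q_cal = -155.7876 kJ
ΔH = -155.7876 / 0.04807 = -3241 kJ/mol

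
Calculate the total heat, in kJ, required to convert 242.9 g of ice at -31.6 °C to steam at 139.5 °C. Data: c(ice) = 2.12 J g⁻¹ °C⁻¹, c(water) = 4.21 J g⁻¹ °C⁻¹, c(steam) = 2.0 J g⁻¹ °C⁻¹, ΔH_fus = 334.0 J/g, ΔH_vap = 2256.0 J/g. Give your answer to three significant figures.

q = 767 kJ

q1 (heat ice -31.6→0.0 °C): 242.9 × 2.12 × 31.6 = 16272 J
q2 (melt at 0 °C): 242.9 × 334.0 = 81129 J
q3 (heat water 0.0→100.0 °C): 242.9 × 4.21 × 100.0 = 102261 J
q4 (vaporize at 100 °C): 242.9 × 2256.0 = 547982 J
q5 (heat steam 100.0→139.5 °C): 242.9 × 2.0 × 39.5 = 19189 J
Total: 16272 + 81129 + 102261 + 547982 + 19189 = 766833 J = 767 kJ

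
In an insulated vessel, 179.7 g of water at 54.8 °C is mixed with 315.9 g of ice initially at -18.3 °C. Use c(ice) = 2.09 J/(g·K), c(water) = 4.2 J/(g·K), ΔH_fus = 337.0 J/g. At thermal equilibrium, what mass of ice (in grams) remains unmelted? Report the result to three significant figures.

m_ice remaining = 229 g

Heat to warm all ice to 0 °C: 315.9×2.09×18.3 = 12082 J
Heat released by water cooling to 0 °C: 179.7×4.2×54.8 = 41360 J
41360 J < 12082 + 315.9×337.0 = 118540.3 J, so not all ice melts; final T = 0 °C.
Heat left for melting: 41360 − 12082 = 29278 J
Mass melted = 29278 / 337.0 = 86.88 g
Ice remaining = 315.9 − 86.88 = 229.02 g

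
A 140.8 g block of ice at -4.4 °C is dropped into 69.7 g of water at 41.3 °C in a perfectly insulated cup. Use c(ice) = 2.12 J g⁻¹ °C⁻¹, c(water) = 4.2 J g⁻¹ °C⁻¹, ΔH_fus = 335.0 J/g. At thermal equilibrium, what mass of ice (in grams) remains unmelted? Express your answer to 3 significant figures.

Heat to warm all ice to 0 °C: 140.8×2.12×4.4 = 1313.4 J
Heat released by water cooling to 0 °C: 69.7×4.2×41.3 = 12090 J
12090 J < 1313.4 + 140.8×335.0 = 48481.4 J, so not all ice melts; final T = 0 °C.
Heat left for melting: 12090 − 1313.4 = 10776.6 J
Mass melted = 10776.6 / 335.0 = 32.17 g
Ice remaining = 140.8 − 32.17 = 108.63 g

m_ice remaining = 109 g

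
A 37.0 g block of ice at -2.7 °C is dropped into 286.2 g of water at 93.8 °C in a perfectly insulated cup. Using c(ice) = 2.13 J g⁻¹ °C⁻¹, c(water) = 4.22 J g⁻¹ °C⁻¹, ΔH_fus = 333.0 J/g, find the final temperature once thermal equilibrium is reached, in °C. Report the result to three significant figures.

Heat to bring ice to 0 °C and melt it: q₁ = 37.0×2.13×2.7 + 37.0×333.0 = 12534 J
Heat the water can supply cooling to 0 °C: 286.2×4.22×93.8 = 113288 J > q₁, so all ice melts.
Energy balance: 286.2×4.22×(93.8 − T) = 12534 + 37.0×4.22×(T − 0)
1207.764(93.8 − T) = 12534 + 156.14 T
113288 − 12534 = 1363.904 T
T = 100754 / 1363.904 = 73.87 °C

T_f = 73.9 °C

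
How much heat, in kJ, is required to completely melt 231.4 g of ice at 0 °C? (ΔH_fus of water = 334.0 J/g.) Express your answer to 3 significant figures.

q = 77.3 kJ

q = m × ΔH_fus = 231.4 × 334.0 = 77290 J = 77.3 kJ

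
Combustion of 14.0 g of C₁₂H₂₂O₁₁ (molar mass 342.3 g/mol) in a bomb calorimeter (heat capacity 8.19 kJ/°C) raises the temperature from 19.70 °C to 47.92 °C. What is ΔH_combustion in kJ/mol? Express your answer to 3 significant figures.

ΔT = 47.92 − 19.70 = 28.22 °C
q_cal = C_cal × ΔT = 8.19 × 28.22 = 231.1218 kJ
n = 14.0 / 342.3 = 0.04090 mol
q_rxn = −q_cal = -231.1218 kJ
ΔH = -231.1218 / 0.04090 = -5651 kJ/mol

ΔH = -5650 kJ/mol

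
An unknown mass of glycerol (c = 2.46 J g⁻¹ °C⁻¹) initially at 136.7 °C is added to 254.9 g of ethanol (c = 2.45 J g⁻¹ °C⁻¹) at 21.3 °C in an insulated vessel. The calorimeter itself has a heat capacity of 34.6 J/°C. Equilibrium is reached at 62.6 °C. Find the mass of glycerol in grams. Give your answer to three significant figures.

m = 149 g

q_gained = (254.9 × 2.45 + 34.6) × (62.6 − 21.3) = 27220 J
q_lost = m × 2.46 × (136.7 − 62.6) = 182.286 m
m = 27220 / 182.286 = 149 g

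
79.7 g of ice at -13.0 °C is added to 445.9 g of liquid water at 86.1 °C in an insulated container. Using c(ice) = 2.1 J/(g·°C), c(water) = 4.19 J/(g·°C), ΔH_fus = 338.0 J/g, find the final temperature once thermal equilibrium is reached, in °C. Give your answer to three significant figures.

Heat to bring ice to 0 °C and melt it: q₁ = 79.7×2.1×13.0 + 79.7×338.0 = 29114 J
Heat the water can supply cooling to 0 °C: 445.9×4.19×86.1 = 160862 J > q₁, so all ice melts.
Energy balance: 445.9×4.19×(86.1 − T) = 29114 + 79.7×4.19×(T − 0)
1868.321(86.1 − T) = 29114 + 333.943 T
160862 − 29114 = 2202.264 T
T = 131748 / 2202.264 = 59.82 °C

T_f = 59.8 °C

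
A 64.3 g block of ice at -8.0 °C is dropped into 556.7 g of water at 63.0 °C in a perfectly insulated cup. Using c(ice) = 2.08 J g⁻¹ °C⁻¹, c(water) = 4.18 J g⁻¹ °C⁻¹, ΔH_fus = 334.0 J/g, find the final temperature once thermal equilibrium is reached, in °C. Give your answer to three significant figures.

T_f = 47.8 °C

Heat to bring ice to 0 °C and melt it: q₁ = 64.3×2.08×8.0 + 64.3×334.0 = 22546 J
Heat the water can supply cooling to 0 °C: 556.7×4.18×63.0 = 146601 J > q₁, so all ice melts.
Energy balance: 556.7×4.18×(63.0 − T) = 22546 + 64.3×4.18×(T − 0)
2327.006(63.0 − T) = 22546 + 268.774 T
146601 − 22546 = 2595.780 T
T = 124055 / 2595.780 = 47.79 °C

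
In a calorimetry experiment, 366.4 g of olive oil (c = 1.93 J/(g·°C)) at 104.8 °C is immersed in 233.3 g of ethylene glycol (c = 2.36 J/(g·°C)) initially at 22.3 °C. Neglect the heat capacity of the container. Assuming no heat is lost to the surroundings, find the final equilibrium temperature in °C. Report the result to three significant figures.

T_f = 68.7 °C

Heat lost by olive oil = heat gained by ethylene glycol.
(366.4)(1.93)(104.8 − T) = (233.3)(2.36)(T − 22.3)
707.152 (104.8 − T) = 550.588 (T − 22.3)
74110 − 707.152 T = 550.588 T − 12278
86388 = 1257.740 T
T = 68.69 °C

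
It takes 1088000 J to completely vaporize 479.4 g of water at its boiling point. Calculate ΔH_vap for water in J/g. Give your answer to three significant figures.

ΔH_vap = q / m = 1088000 / 479.4 = 2270 J/g

ΔH_vap = 2270 J/g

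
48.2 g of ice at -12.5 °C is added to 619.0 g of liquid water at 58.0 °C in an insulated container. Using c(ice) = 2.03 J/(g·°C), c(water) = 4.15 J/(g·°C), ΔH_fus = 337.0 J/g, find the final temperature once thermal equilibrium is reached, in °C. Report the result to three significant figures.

Heat to bring ice to 0 °C and melt it: q₁ = 48.2×2.03×12.5 + 48.2×337.0 = 17466 J
Heat the water can supply cooling to 0 °C: 619.0×4.15×58.0 = 148993 J > q₁, so all ice melts.
Energy balance: 619.0×4.15×(58.0 − T) = 17466 + 48.2×4.15×(T − 0)
2568.85(58.0 − T) = 17466 + 200.03 T
148993 − 17466 = 2768.88 T
T = 131527 / 2768.88 = 47.50 °C

T_f = 47.5 °C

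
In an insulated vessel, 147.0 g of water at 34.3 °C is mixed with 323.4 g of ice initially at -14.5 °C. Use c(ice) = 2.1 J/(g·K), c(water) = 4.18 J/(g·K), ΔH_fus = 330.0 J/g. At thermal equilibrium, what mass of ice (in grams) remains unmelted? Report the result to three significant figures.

Heat to warm all ice to 0 °C: 323.4×2.1×14.5 = 9847.5 J
Heat released by water cooling to 0 °C: 147.0×4.18×34.3 = 21076 J
21076 J < 9847.5 + 323.4×330.0 = 116569.5 J, so not all ice melts; final T = 0 °C.
Heat left for melting: 21076 − 9847.5 = 11228.5 J
Mass melted = 11228.5 / 330.0 = 34.03 g
Ice remaining = 323.4 − 34.03 = 289.37 g

m_ice remaining = 289 g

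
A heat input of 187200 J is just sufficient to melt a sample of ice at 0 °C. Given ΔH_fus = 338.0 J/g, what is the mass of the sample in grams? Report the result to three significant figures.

m = 554 g

m = q / ΔH_fus = 187200 J / 338.0 J/g = 554 g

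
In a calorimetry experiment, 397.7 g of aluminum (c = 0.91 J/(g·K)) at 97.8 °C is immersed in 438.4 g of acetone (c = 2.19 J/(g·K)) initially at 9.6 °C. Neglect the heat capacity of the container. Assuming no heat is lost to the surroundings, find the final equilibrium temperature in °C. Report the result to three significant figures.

T_f = 33.7 °C

Heat lost by aluminum = heat gained by acetone.
(397.7)(0.91)(97.8 − T) = (438.4)(2.19)(T − 9.6)
361.907 (97.8 − T) = 960.096 (T − 9.6)
35395 − 361.907 T = 960.096 T − 9216.9
44611.9 = 1322.003 T
T = 33.746 °C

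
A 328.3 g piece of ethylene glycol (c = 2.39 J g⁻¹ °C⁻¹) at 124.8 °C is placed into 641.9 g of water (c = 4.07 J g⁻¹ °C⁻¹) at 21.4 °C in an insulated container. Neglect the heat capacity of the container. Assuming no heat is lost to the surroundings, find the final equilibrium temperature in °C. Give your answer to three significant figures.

T_f = 45.3 °C

Heat lost by ethylene glycol = heat gained by water.
(328.3)(2.39)(124.8 − T) = (641.9)(4.07)(T − 21.4)
784.637 (124.8 − T) = 2612.533 (T − 21.4)
97923 − 784.637 T = 2612.533 T − 55908
153831 = 3397.170 T
T = 45.28 °C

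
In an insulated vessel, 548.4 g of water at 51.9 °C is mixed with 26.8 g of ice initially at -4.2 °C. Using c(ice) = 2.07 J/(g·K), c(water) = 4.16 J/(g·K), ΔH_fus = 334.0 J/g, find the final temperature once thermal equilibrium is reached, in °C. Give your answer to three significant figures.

T_f = 45.6 °C

Heat to bring ice to 0 °C and melt it: q₁ = 26.8×2.07×4.2 + 26.8×334.0 = 9184.2 J
Heat the water can supply cooling to 0 °C: 548.4×4.16×51.9 = 118402 J > q₁, so all ice melts.
Energy balance: 548.4×4.16×(51.9 − T) = 9184.2 + 26.8×4.16×(T − 0)
2281.344(51.9 − T) = 9184.2 + 111.488 T
118402 − 9184.2 = 2392.832 T
T = 109217.8 / 2392.832 = 45.64 °C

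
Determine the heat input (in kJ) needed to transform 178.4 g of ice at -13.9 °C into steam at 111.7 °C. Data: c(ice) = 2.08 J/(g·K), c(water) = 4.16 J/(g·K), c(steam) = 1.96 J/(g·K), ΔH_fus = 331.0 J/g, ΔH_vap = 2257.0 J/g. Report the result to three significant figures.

q = 545 kJ

q1 (heat ice -13.9→0.0 °C): 178.4 × 2.08 × 13.9 = 5158 J
q2 (melt at 0 °C): 178.4 × 331.0 = 59050 J
q3 (heat water 0.0→100.0 °C): 178.4 × 4.16 × 100.0 = 74214 J
q4 (vaporize at 100 °C): 178.4 × 2257.0 = 402649 J
q5 (heat steam 100.0→111.7 °C): 178.4 × 1.96 × 11.7 = 4091 J
Total: 5158 + 59050 + 74214 + 402649 + 4091 = 545162 J = 545 kJ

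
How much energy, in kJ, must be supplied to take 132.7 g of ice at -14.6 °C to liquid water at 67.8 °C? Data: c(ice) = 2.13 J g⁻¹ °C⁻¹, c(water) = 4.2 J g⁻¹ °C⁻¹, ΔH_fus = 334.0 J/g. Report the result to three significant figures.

q = 86.2 kJ

q1 (heat ice -14.6→0.0 °C): 132.7 × 2.13 × 14.6 = 4127 J
q2 (melt at 0 °C): 132.7 × 334.0 = 44322 J
q3 (heat water 0.0→67.8 °C): 132.7 × 4.2 × 67.8 = 37788 J
Total: 4127 + 44322 + 37788 = 86237 J = 86.2 kJ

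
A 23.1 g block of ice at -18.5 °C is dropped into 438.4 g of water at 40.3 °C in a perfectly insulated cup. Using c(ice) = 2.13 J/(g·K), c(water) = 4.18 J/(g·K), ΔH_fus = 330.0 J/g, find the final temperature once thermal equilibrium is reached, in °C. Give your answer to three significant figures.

T_f = 33.9 °C

Heat to bring ice to 0 °C and melt it: q₁ = 23.1×2.13×18.5 + 23.1×330.0 = 8533.3 J
Heat the water can supply cooling to 0 °C: 438.4×4.18×40.3 = 73850.2 J > q₁, so all ice melts.
Energy balance: 438.4×4.18×(40.3 − T) = 8533.3 + 23.1×4.18×(T − 0)
1832.512(40.3 − T) = 8533.3 + 96.558 T
73850.2 − 8533.3 = 1929.070 T
T = 65316.9 / 1929.070 = 33.86 °C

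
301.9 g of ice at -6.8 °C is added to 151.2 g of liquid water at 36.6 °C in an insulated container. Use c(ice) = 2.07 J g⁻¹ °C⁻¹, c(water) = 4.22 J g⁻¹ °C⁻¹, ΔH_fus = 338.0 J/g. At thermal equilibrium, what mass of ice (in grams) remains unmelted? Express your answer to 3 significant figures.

Heat to warm all ice to 0 °C: 301.9×2.07×6.8 = 4249.5 J
Heat released by water cooling to 0 °C: 151.2×4.22×36.6 = 23353 J
23353 J < 4249.5 + 301.9×338.0 = 106291.7 J, so not all ice melts; final T = 0 °C.
Heat left for melting: 23353 − 4249.5 = 19103.5 J
Mass melted = 19103.5 / 338.0 = 56.52 g
Ice remaining = 301.9 − 56.52 = 245.38 g

m_ice remaining = 245 g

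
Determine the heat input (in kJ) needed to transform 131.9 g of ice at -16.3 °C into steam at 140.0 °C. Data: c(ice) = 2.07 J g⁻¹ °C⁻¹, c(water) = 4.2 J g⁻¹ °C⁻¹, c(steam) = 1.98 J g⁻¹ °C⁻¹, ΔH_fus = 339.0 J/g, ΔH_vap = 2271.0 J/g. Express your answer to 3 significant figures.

q = 415 kJ

q1 (heat ice -16.3→0.0 °C): 131.9 × 2.07 × 16.3 = 4450 J
q2 (melt at 0 °C): 131.9 × 339.0 = 44714 J
q3 (heat water 0.0→100.0 °C): 131.9 × 4.2 × 100.0 = 55398 J
q4 (vaporize at 100 °C): 131.9 × 2271.0 = 299545 J
q5 (heat steam 100.0→140.0 °C): 131.9 × 1.98 × 40.0 = 10446 J
Total: 4450 + 44714 + 55398 + 299545 + 10446 = 414553 J = 415 kJ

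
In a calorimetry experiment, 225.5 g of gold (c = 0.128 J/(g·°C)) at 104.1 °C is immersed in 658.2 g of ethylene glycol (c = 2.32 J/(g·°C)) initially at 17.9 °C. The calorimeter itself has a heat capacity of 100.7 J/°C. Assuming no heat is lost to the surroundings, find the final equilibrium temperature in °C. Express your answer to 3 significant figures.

T_f = 19.4 °C

Heat lost by gold = heat gained by ethylene glycol + calorimeter.
(225.5)(0.128)(104.1 − T) = [(658.2)(2.32) + 100.7](T − 17.9)
28.864 (104.1 − T) = 1627.724 (T − 17.9)
3004.7 − 28.864 T = 1627.724 T − 29136
32140.7 = 1656.588 T
T = 19.40 °C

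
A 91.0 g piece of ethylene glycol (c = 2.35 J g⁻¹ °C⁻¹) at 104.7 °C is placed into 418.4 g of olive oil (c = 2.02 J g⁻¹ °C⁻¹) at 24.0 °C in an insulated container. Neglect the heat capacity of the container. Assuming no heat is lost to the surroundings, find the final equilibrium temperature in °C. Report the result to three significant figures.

T_f = 40.3 °C

Heat lost by ethylene glycol = heat gained by olive oil.
(91.0)(2.35)(104.7 − T) = (418.4)(2.02)(T − 24.0)
213.85 (104.7 − T) = 845.168 (T − 24.0)
22390 − 213.85 T = 845.168 T − 20284
42674 = 1059.018 T
T = 40.30 °C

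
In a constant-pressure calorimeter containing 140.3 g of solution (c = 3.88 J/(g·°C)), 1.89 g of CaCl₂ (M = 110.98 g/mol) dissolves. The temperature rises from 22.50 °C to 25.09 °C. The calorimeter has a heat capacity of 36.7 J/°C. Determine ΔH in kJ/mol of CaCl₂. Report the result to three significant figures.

ΔH = -88.4 kJ/mol

|ΔT| = |25.09 − 22.50| = 2.59 °C
|q_surr| = (140.3 × 3.88 + 36.7) × 2.59 = 581.064 × 2.59 = 1505 J
n(CaCl₂) = 1.89 / 110.98 = 0.01703 mol
Temperature rose, so q_rxn = −|q_surr| = -1.505 kJ
ΔH = q_rxn / n = -88.37 kJ/mol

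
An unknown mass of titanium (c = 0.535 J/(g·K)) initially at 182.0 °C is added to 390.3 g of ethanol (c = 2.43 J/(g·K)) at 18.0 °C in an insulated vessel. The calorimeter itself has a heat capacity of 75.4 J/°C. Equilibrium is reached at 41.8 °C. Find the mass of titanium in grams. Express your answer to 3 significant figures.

q_gained = (390.3 × 2.43 + 75.4) × (41.8 − 18.0) = 24370 J
q_lost = m × 0.535 × (182.0 − 41.8) = 75.007 m
m = 24370 / 75.007 = 325 g

m = 325 g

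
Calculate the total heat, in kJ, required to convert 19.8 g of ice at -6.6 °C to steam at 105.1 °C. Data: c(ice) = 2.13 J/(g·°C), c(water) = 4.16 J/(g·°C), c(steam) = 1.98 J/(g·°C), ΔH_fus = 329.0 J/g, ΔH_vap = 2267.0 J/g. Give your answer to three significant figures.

q = 60.1 kJ

q1 (heat ice -6.6→0.0 °C): 19.8 × 2.13 × 6.6 = 278 J
q2 (melt at 0 °C): 19.8 × 329.0 = 6514 J
q3 (heat water 0.0→100.0 °C): 19.8 × 4.16 × 100.0 = 8237 J
q4 (vaporize at 100 °C): 19.8 × 2267.0 = 44887 J
q5 (heat steam 100.0→105.1 °C): 19.8 × 1.98 × 5.1 = 200 J
Total: 278 + 6514 + 8237 + 44887 + 200 = 60116 J = 60.1 kJ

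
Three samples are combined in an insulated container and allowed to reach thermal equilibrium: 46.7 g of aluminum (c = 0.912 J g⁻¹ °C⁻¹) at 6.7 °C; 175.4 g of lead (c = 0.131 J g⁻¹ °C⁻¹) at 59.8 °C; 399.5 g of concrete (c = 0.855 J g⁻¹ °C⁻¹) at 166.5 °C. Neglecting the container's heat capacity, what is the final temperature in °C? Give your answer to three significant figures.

Σ mᵢcᵢ(T − Tᵢ) = 0  ⇒  T = Σ mᵢcᵢTᵢ / Σ mᵢcᵢ
Σ mᵢcᵢ = 46.7×0.912 + 175.4×0.131 + 399.5×0.855 = 407.1403
Σ mᵢcᵢTᵢ = 42.5904×6.7 + 22.9774×59.8 + 341.5725×166.5 = 58531
T = 58531 / 407.1403 = 143.8 °C

T_f = 144 °C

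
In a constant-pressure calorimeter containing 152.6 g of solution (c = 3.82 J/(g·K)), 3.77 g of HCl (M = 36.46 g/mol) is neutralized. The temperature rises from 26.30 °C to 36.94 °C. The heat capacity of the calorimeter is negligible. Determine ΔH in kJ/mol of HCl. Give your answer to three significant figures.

|ΔT| = |36.94 − 26.30| = 10.64 °C
|q_surr| = (152.6 × 3.82) × 10.64 = 582.932 × 10.64 = 6202 J
n(HCl) = 3.77 / 36.46 = 0.1034 mol
Temperature rose, so q_rxn = −|q_surr| = -6.202 kJ
ΔH = q_rxn / n = -59.98 kJ/mol

ΔH = -60.0 kJ/mol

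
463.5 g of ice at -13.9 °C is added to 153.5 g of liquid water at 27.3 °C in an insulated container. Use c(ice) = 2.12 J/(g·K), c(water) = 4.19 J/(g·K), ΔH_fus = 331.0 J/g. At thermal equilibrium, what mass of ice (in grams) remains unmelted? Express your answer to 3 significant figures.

m_ice remaining = 452 g

Heat to warm all ice to 0 °C: 463.5×2.12×13.9 = 13658 J
Heat released by water cooling to 0 °C: 153.5×4.19×27.3 = 17558 J
17558 J < 13658 + 463.5×331.0 = 167076.5 J, so not all ice melts; final T = 0 °C.
Heat left for melting: 17558 − 13658 = 3900 J
Mass melted = 3900 / 331.0 = 11.78 g
Ice remaining = 463.5 − 11.78 = 451.72 g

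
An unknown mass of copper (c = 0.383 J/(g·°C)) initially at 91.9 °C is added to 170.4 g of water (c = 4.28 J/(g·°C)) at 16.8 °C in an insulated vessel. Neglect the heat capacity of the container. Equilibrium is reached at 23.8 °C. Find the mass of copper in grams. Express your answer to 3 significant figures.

q_gained = (170.4 × 4.28) × (23.8 − 16.8) = 5105 J
q_lost = m × 0.383 × (91.9 − 23.8) = 26.0823 m
m = 5105 / 26.0823 = 196 g

m = 196 g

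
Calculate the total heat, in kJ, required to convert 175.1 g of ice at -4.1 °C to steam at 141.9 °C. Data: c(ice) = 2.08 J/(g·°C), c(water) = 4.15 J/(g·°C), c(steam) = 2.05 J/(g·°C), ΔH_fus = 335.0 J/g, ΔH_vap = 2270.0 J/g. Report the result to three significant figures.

q = 545 kJ

q1 (heat ice -4.1→0.0 °C): 175.1 × 2.08 × 4.1 = 1493 J
q2 (melt at 0 °C): 175.1 × 335.0 = 58659 J
q3 (heat water 0.0→100.0 °C): 175.1 × 4.15 × 100.0 = 72667 J
q4 (vaporize at 100 °C): 175.1 × 2270.0 = 397477 J
q5 (heat steam 100.0→141.9 °C): 175.1 × 2.05 × 41.9 = 15040 J
Total: 1493 + 58659 + 72667 + 397477 + 15040 = 545336 J = 545 kJ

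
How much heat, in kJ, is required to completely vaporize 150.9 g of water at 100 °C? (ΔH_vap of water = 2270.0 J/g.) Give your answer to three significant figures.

q = m × ΔH_vap = 150.9 × 2270.0 = 342500 J = 343 kJ

q = 343 kJ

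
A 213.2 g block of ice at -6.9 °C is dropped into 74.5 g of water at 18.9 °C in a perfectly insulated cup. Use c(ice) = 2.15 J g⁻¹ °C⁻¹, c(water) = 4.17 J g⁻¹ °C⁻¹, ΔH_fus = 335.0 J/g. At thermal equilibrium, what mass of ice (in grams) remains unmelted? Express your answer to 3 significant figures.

m_ice remaining = 205 g

Heat to warm all ice to 0 °C: 213.2×2.15×6.9 = 3162.8 J
Heat released by water cooling to 0 °C: 74.5×4.17×18.9 = 5871.6 J
5871.6 J < 3162.8 + 213.2×335.0 = 74584.8 J, so not all ice melts; final T = 0 °C.
Heat left for melting: 5871.6 − 3162.8 = 2708.8 J
Mass melted = 2708.8 / 335.0 = 8.086 g
Ice remaining = 213.2 − 8.086 = 205.114 g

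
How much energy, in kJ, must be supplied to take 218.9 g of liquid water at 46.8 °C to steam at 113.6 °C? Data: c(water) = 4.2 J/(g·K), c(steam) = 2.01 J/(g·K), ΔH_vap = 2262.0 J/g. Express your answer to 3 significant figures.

q1 (heat water 46.8→100.0 °C): 218.9 × 4.2 × 53.2 = 48911 J
q2 (vaporize at 100 °C): 218.9 × 2262.0 = 495152 J
q3 (heat steam 100.0→113.6 °C): 218.9 × 2.01 × 13.6 = 5984 J
Total: 48911 + 495152 + 5984 = 550047 J = 550 kJ

q = 550 kJ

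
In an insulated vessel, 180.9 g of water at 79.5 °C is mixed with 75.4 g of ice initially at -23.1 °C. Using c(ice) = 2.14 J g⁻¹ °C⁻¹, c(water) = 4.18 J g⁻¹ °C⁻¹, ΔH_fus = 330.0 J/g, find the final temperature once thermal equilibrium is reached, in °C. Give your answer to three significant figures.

T_f = 29.4 °C

Heat to bring ice to 0 °C and melt it: q₁ = 75.4×2.14×23.1 + 75.4×330.0 = 28609 J
Heat the water can supply cooling to 0 °C: 180.9×4.18×79.5 = 60114.9 J > q₁, so all ice melts.
Energy balance: 180.9×4.18×(79.5 − T) = 28609 + 75.4×4.18×(T − 0)
756.162(79.5 − T) = 28609 + 315.172 T
60114.9 − 28609 = 1071.334 T
T = 31505.9 / 1071.334 = 29.41 °C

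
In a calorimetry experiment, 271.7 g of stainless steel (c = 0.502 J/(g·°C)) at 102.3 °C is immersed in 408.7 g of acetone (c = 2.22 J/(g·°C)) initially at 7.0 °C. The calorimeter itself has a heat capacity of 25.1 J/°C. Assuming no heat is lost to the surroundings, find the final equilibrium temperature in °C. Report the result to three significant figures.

T_f = 19.2 °C

Heat lost by stainless steel = heat gained by acetone + calorimeter.
(271.7)(0.502)(102.3 − T) = [(408.7)(2.22) + 25.1](T − 7.0)
136.3934 (102.3 − T) = 932.414 (T − 7.0)
13953 − 136.3934 T = 932.414 T − 6526.9
20479.9 = 1068.8074 T
T = 19.16 °C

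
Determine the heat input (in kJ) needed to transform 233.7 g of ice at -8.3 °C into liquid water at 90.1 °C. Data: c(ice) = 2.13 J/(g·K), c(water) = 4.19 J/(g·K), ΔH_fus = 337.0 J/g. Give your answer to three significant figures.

q1 (heat ice -8.3→0.0 °C): 233.7 × 2.13 × 8.3 = 4132 J
q2 (melt at 0 °C): 233.7 × 337.0 = 78757 J
q3 (heat water 0.0→90.1 °C): 233.7 × 4.19 × 90.1 = 88226 J
Total: 4132 + 78757 + 88226 = 171115 J = 171 kJ

q = 171 kJ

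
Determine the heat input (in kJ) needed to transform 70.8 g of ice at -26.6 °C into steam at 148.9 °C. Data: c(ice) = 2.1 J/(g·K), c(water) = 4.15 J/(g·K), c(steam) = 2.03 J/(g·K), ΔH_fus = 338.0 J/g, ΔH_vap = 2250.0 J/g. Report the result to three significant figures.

q = 224 kJ

q1 (heat ice -26.6→0.0 °C): 70.8 × 2.1 × 26.6 = 3955 J
q2 (melt at 0 °C): 70.8 × 338.0 = 23930 J
q3 (heat water 0.0→100.0 °C): 70.8 × 4.15 × 100.0 = 29382 J
q4 (vaporize at 100 °C): 70.8 × 2250.0 = 159300 J
q5 (heat steam 100.0→148.9 °C): 70.8 × 2.03 × 48.9 = 7028 J
Total: 3955 + 23930 + 29382 + 159300 + 7028 = 223595 J = 224 kJ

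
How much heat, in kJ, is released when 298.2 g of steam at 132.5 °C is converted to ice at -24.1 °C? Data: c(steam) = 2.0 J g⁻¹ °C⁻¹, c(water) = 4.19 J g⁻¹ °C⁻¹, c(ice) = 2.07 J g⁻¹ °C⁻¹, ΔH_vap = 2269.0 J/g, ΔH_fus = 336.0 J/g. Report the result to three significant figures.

q1 (cool steam 132.5→100 °C): 298.2 × 2.0 × 32.5 = 19383 J
q2 (condense at 100 °C): 298.2 × 2269.0 = 676616 J
q3 (cool water 100→0 °C): 298.2 × 4.19 × 100.0 = 124946 J
q4 (freeze at 0 °C): 298.2 × 336.0 = 100195 J
q5 (cool ice 0→-24.1 °C): 298.2 × 2.07 × 24.1 = 14876 J
Total: 19383 + 676616 + 124946 + 100195 + 14876 = 936016 J = 936 kJ

q = 936 kJ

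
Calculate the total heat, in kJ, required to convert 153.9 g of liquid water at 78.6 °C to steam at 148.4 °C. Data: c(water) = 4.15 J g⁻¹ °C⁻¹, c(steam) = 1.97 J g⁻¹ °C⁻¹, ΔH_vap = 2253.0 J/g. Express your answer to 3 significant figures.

q = 375 kJ

q1 (heat water 78.6→100.0 °C): 153.9 × 4.15 × 21.4 = 13668 J
q2 (vaporize at 100 °C): 153.9 × 2253.0 = 346737 J
q3 (heat steam 100.0→148.4 °C): 153.9 × 1.97 × 48.4 = 14674 J
Total: 13668 + 346737 + 14674 = 375079 J = 375 kJ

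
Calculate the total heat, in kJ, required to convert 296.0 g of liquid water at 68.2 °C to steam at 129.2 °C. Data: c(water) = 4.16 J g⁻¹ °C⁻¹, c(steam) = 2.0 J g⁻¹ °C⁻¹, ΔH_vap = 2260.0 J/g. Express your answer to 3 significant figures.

q = 725 kJ

q1 (heat water 68.2→100.0 °C): 296.0 × 4.16 × 31.8 = 39157 J
q2 (vaporize at 100 °C): 296.0 × 2260.0 = 668960 J
q3 (heat steam 100.0→129.2 °C): 296.0 × 2.0 × 29.2 = 17286 J
Total: 39157 + 668960 + 17286 = 725403 J = 725 kJ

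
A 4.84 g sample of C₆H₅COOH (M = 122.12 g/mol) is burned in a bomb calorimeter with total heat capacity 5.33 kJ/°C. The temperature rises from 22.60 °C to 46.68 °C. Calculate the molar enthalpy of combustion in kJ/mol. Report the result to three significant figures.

ΔH = -3240 kJ/mol

ΔT = 46.68 − 22.60 = 24.08 °C
q_cal = C_cal × ΔT = 5.33 × 24.08 = 128.3464 kJ
n = 4.84 / 122.12 = 0.03963 mol
q_rxn = −q_cal = -128.3464 kJ
ΔH = -128.3464 / 0.03963 = -3239 kJ/mol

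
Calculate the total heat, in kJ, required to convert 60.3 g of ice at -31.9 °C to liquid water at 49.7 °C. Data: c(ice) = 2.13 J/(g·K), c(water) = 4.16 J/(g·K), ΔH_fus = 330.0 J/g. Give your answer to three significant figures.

q1 (heat ice -31.9→0.0 °C): 60.3 × 2.13 × 31.9 = 4097 J
q2 (melt at 0 °C): 60.3 × 330.0 = 19899 J
q3 (heat water 0.0→49.7 °C): 60.3 × 4.16 × 49.7 = 12467 J
Total: 4097 + 19899 + 12467 = 36463 J = 36.5 kJ

q = 36.5 kJ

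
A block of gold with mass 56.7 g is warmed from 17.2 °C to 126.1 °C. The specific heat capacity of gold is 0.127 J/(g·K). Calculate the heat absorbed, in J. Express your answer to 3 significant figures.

q = 784 J

q = m c ΔT = 56.7 × 0.127 × (126.1 − 17.2)
q = 56.7 × 0.127 × 108.9 = 784.2 J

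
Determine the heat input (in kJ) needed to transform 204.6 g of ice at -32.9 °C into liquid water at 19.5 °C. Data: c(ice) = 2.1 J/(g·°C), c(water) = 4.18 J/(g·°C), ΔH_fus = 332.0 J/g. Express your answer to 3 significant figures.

q = 98.7 kJ

q1 (heat ice -32.9→0.0 °C): 204.6 × 2.1 × 32.9 = 14136 J
q2 (melt at 0 °C): 204.6 × 332.0 = 67927 J
q3 (heat water 0.0→19.5 °C): 204.6 × 4.18 × 19.5 = 16677 J
Total: 14136 + 67927 + 16677 = 98740 J = 98.7 kJ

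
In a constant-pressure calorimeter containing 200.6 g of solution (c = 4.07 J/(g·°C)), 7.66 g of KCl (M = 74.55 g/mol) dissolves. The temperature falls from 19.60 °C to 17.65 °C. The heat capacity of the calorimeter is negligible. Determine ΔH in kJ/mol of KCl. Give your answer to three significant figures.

|ΔT| = |17.65 − 19.60| = 1.95 °C
|q_surr| = (200.6 × 4.07) × 1.95 = 816.442 × 1.95 = 1592 J
n(KCl) = 7.66 / 74.55 = 0.1027 mol
Temperature fell, so q_rxn = +|q_surr| = 1.592 kJ
ΔH = q_rxn / n = 15.50 kJ/mol

ΔH = 15.5 kJ/mol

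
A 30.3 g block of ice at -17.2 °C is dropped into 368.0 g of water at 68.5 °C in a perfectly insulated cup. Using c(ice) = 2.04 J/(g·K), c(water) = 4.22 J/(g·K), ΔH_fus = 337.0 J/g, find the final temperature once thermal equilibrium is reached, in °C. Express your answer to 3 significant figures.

Heat to bring ice to 0 °C and melt it: q₁ = 30.3×2.04×17.2 + 30.3×337.0 = 11274 J
Heat the water can supply cooling to 0 °C: 368.0×4.22×68.5 = 106378 J > q₁, so all ice melts.
Energy balance: 368.0×4.22×(68.5 − T) = 11274 + 30.3×4.22×(T − 0)
1552.96(68.5 − T) = 11274 + 127.866 T
106378 − 11274 = 1680.826 T
T = 95104 / 1680.826 = 56.58 °C

T_f = 56.6 °C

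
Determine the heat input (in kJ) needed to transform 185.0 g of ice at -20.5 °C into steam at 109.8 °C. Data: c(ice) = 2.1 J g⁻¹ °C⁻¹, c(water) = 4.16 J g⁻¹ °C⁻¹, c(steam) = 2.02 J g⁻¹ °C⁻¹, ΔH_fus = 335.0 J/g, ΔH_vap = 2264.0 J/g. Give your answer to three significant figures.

q1 (heat ice -20.5→0.0 °C): 185.0 × 2.1 × 20.5 = 7964 J
q2 (melt at 0 °C): 185.0 × 335.0 = 61975 J
q3 (heat water 0.0→100.0 °C): 185.0 × 4.16 × 100.0 = 76960 J
q4 (vaporize at 100 °C): 185.0 × 2264.0 = 418840 J
q5 (heat steam 100.0→109.8 °C): 185.0 × 2.02 × 9.8 = 3662 J
Total: 7964 + 61975 + 76960 + 418840 + 3662 = 569401 J = 569 kJ

q = 569 kJ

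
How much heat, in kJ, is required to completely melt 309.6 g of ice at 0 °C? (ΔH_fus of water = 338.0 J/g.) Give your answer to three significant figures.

q = 105 kJ

q = m × ΔH_fus = 309.6 × 338.0 = 104600 J = 105 kJ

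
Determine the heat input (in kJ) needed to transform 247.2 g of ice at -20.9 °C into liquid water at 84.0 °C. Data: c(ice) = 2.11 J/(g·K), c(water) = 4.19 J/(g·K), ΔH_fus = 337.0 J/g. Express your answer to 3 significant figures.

q = 181 kJ

q1 (heat ice -20.9→0.0 °C): 247.2 × 2.11 × 20.9 = 10901 J
q2 (melt at 0 °C): 247.2 × 337.0 = 83306 J
q3 (heat water 0.0→84.0 °C): 247.2 × 4.19 × 84.0 = 87005 J
Total: 10901 + 83306 + 87005 = 181212 J = 181 kJ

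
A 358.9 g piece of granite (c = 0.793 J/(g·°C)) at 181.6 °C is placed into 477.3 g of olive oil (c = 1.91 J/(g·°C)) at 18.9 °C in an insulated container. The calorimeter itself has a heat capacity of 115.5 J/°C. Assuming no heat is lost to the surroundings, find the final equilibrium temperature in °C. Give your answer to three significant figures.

T_f = 54.2 °C

Heat lost by granite = heat gained by olive oil + calorimeter.
(358.9)(0.793)(181.6 − T) = [(477.3)(1.91) + 115.5](T − 18.9)
284.6077 (181.6 − T) = 1027.143 (T − 18.9)
51685 − 284.6077 T = 1027.143 T − 19413
71098 = 1311.7507 T
T = 54.20 °C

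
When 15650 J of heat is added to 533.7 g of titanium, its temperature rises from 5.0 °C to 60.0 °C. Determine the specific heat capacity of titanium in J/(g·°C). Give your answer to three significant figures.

c = q / (m ΔT) = 15650 / (533.7 × 55.0)
c = 15650 / 29353.5 = 0.533 J/(g·°C)

c = 0.533 J/(g·°C)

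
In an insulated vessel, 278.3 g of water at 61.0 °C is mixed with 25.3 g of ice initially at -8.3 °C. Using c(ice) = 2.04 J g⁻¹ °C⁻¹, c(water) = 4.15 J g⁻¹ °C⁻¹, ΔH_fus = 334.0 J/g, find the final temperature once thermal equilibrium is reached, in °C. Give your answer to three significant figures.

Heat to bring ice to 0 °C and melt it: q₁ = 25.3×2.04×8.3 + 25.3×334.0 = 8878.6 J
Heat the water can supply cooling to 0 °C: 278.3×4.15×61.0 = 70451.6 J > q₁, so all ice melts.
Energy balance: 278.3×4.15×(61.0 − T) = 8878.6 + 25.3×4.15×(T − 0)
1154.945(61.0 − T) = 8878.6 + 104.995 T
70451.6 − 8878.6 = 1259.940 T
T = 61573.0 / 1259.940 = 48.87 °C

T_f = 48.9 °C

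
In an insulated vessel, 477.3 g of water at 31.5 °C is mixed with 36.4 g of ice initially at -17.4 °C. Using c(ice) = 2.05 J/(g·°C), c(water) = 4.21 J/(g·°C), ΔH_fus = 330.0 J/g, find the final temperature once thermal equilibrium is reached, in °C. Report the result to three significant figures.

Heat to bring ice to 0 °C and melt it: q₁ = 36.4×2.05×17.4 + 36.4×330.0 = 13310 J
Heat the water can supply cooling to 0 °C: 477.3×4.21×31.5 = 63297.1 J > q₁, so all ice melts.
Energy balance: 477.3×4.21×(31.5 − T) = 13310 + 36.4×4.21×(T − 0)
2009.433(31.5 − T) = 13310 + 153.244 T
63297.1 − 13310 = 2162.677 T
T = 49987.1 / 2162.677 = 23.11 °C

T_f = 23.1 °C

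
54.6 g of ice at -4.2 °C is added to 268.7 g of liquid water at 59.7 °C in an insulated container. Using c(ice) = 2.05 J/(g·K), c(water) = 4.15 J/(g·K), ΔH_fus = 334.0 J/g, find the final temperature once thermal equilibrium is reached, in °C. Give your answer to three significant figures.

T_f = 35.7 °C

Heat to bring ice to 0 °C and melt it: q₁ = 54.6×2.05×4.2 + 54.6×334.0 = 18707 J
Heat the water can supply cooling to 0 °C: 268.7×4.15×59.7 = 66571.8 J > q₁, so all ice melts.
Energy balance: 268.7×4.15×(59.7 − T) = 18707 + 54.6×4.15×(T − 0)
1115.105(59.7 − T) = 18707 + 226.59 T
66571.8 − 18707 = 1341.695 T
T = 47864.8 / 1341.695 = 35.67 °C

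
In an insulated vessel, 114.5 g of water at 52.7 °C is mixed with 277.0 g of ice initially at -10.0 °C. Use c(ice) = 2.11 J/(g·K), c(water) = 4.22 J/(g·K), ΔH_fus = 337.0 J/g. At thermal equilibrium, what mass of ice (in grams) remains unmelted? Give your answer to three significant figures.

m_ice remaining = 219 g

Heat to warm all ice to 0 °C: 277.0×2.11×10.0 = 5844.7 J
Heat released by water cooling to 0 °C: 114.5×4.22×52.7 = 25464 J
25464 J < 5844.7 + 277.0×337.0 = 99193.7 J, so not all ice melts; final T = 0 °C.
Heat left for melting: 25464 − 5844.7 = 19619.3 J
Mass melted = 19619.3 / 337.0 = 58.22 g
Ice remaining = 277.0 − 58.22 = 218.78 g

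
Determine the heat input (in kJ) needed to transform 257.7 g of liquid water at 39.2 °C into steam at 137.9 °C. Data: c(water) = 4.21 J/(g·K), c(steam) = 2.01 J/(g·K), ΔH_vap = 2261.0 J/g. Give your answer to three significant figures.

q = 668 kJ

q1 (heat water 39.2→100.0 °C): 257.7 × 4.21 × 60.8 = 65963 J
q2 (vaporize at 100 °C): 257.7 × 2261.0 = 582660 J
q3 (heat steam 100.0→137.9 °C): 257.7 × 2.01 × 37.9 = 19631 J
Total: 65963 + 582660 + 19631 = 668254 J = 668 kJ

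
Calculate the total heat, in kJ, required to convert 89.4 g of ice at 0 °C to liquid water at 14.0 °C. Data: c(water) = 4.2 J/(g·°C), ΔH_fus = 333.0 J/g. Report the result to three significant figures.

q = 35.0 kJ

q1 (melt at 0 °C): 89.4 × 333.0 = 29770 J
q2 (heat water 0.0→14.0 °C): 89.4 × 4.2 × 14.0 = 5257 J
Total: 29770 + 5257 = 35027 J = 35.0 kJ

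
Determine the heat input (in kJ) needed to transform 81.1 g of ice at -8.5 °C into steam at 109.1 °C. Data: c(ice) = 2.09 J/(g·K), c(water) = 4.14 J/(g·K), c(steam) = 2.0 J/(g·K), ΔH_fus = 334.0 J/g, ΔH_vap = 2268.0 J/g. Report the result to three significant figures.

q = 248 kJ

q1 (heat ice -8.5→0.0 °C): 81.1 × 2.09 × 8.5 = 1441 J
q2 (melt at 0 °C): 81.1 × 334.0 = 27087 J
q3 (heat water 0.0→100.0 °C): 81.1 × 4.14 × 100.0 = 33575 J
q4 (vaporize at 100 °C): 81.1 × 2268.0 = 183935 J
q5 (heat steam 100.0→109.1 °C): 81.1 × 2.0 × 9.1 = 1476 J
Total: 1441 + 27087 + 33575 + 183935 + 1476 = 247514 J = 248 kJ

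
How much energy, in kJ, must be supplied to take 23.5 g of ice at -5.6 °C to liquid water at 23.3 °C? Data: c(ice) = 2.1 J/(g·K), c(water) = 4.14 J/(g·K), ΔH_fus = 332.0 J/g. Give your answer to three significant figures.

q1 (heat ice -5.6→0.0 °C): 23.5 × 2.1 × 5.6 = 276 J
q2 (melt at 0 °C): 23.5 × 332.0 = 7802 J
q3 (heat water 0.0→23.3 °C): 23.5 × 4.14 × 23.3 = 2267 J
Total: 276 + 7802 + 2267 = 10345 J = 10.3 kJ

q = 10.3 kJ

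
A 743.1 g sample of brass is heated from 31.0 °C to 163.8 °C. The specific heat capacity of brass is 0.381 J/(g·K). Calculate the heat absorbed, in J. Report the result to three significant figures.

q = m c ΔT = 743.1 × 0.381 × (163.8 − 31.0)
q = 743.1 × 0.381 × 132.8 = 37600 J

q = 37600 J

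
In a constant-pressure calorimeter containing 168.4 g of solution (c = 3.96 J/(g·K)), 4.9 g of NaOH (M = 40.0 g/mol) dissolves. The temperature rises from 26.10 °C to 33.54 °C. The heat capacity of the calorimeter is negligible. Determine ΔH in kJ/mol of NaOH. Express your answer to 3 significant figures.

|ΔT| = |33.54 − 26.10| = 7.44 °C
|q_surr| = (168.4 × 3.96) × 7.44 = 666.864 × 7.44 = 4961 J
n(NaOH) = 4.9 / 40.0 = 0.1225 mol
Temperature rose, so q_rxn = −|q_surr| = -4.961 kJ
ΔH = q_rxn / n = -40.50 kJ/mol

ΔH = -40.5 kJ/mol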